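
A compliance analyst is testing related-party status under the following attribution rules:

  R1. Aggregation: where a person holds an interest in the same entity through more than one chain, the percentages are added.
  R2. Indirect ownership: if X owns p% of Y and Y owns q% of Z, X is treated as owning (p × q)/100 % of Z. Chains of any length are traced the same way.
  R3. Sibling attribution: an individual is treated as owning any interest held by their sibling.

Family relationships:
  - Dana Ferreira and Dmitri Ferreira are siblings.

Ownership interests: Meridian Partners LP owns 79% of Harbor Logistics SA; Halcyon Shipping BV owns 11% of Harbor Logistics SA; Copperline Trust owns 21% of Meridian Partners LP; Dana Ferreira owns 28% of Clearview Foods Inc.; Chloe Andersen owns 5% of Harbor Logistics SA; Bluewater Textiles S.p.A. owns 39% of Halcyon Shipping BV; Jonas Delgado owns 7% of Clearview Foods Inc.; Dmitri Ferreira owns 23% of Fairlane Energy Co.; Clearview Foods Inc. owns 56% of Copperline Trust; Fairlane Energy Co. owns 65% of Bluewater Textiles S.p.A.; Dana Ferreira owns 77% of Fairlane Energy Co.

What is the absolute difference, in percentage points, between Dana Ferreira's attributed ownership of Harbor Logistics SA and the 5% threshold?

By sibling attribution (R3), Dana Ferreira is treated as also owning Dmitri Ferreira's interest in Fairlane Energy Co, giving 77% + 23% = 100%.
Chain via Fairlane Energy Co. → Bluewater Textiles S.p.A. → Halcyon Shipping BV (R2): 100% × 65% × 39% × 11% = 2.7885% of Harbor Logistics SA.
Chain via Clearview Foods Inc. → Copperline Trust → Meridian Partners LP (R2): 28% × 56% × 21% × 79% = 2.601312% of Harbor Logistics SA.
Aggregating (R1): 2.7885% + 2.601312% = 5.389812%.
5.389812% exceeds the 5% threshold by 0.389812 percentage points.

0.389812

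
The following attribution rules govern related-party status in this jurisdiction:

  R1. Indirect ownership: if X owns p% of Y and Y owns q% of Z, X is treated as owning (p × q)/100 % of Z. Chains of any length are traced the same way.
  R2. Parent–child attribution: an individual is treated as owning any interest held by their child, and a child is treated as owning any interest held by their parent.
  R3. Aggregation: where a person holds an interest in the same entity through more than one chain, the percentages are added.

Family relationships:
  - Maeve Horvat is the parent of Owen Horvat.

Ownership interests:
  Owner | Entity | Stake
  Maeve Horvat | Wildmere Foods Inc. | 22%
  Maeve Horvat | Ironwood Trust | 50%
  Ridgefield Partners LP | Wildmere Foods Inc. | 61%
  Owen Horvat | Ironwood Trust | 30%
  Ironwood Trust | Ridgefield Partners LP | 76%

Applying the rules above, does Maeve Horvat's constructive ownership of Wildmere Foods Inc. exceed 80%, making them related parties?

No

By parent–child attribution (R2), Maeve Horvat is treated as also owning Owen Horvat's interest in Ironwood Trust, giving 50% + 30% = 80%.
Chain via Ironwood Trust → Ridgefield Partners LP (R1): 80% × 76% × 61% = 37.088% of Wildmere Foods Inc.
Direct interest in Wildmere Foods Inc: 22%.
Aggregating (R3): 37.088% + 22% = 59.088%.
59.088% does not exceed the 80% threshold, so Maeve is not a related party to Wildmere Foods Inc.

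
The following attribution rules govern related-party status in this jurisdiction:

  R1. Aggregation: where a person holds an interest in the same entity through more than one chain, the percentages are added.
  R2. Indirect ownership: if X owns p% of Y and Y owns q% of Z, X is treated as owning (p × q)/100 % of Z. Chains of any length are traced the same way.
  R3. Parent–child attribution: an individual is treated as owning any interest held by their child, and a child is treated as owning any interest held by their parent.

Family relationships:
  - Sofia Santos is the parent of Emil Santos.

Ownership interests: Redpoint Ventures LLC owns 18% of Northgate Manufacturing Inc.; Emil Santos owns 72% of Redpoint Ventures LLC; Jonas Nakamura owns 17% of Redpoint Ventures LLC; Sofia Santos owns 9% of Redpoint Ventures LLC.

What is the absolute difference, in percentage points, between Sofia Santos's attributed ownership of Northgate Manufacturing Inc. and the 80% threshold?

65.42

By parent–child attribution (R3), Sofia Santos is treated as also owning Emil Santos's interest in Redpoint Ventures LLC, giving 9% + 72% = 81%.
Chain via Redpoint Ventures LLC (R2): 81% × 18% = 14.58% of Northgate Manufacturing Inc.
14.58% falls short of the 80% threshold by 65.42 percentage points.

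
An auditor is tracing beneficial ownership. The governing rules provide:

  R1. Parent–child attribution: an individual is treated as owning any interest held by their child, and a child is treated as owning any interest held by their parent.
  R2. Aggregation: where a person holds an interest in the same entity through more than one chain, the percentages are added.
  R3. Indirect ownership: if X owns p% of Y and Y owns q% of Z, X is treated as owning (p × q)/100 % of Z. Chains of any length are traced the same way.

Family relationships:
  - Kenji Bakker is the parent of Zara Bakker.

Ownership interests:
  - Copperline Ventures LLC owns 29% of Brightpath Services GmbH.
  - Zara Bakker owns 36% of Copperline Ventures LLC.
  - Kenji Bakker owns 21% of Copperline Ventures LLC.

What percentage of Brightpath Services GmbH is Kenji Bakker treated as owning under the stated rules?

By parent–child attribution (R1), Kenji Bakker is treated as also owning Zara Bakker's interest in Copperline Ventures LLC, giving 21% + 36% = 57%.
Chain via Copperline Ventures LLC (R3): 57% × 29% = 16.53% of Brightpath Services GmbH.

16.53%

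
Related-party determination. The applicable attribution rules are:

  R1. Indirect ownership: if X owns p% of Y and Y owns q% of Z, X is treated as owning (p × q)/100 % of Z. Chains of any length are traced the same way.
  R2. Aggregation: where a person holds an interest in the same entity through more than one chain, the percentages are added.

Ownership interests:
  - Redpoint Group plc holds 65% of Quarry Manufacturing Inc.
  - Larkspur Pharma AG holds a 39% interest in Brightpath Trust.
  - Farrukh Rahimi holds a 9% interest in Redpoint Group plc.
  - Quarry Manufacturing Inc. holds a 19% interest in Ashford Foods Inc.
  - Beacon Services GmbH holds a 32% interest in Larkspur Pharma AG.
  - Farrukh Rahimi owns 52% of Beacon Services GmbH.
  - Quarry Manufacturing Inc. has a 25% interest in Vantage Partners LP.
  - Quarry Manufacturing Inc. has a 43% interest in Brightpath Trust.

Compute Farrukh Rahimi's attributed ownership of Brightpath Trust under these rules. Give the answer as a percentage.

9.0051%

Chain via Beacon Services GmbH → Larkspur Pharma AG (R1): 52% × 32% × 39% = 6.4896% of Brightpath Trust.
Chain via Redpoint Group plc → Quarry Manufacturing Inc. (R1): 9% × 65% × 43% = 2.5155% of Brightpath Trust.
Aggregating (R2): 6.4896% + 2.5155% = 9.0051%.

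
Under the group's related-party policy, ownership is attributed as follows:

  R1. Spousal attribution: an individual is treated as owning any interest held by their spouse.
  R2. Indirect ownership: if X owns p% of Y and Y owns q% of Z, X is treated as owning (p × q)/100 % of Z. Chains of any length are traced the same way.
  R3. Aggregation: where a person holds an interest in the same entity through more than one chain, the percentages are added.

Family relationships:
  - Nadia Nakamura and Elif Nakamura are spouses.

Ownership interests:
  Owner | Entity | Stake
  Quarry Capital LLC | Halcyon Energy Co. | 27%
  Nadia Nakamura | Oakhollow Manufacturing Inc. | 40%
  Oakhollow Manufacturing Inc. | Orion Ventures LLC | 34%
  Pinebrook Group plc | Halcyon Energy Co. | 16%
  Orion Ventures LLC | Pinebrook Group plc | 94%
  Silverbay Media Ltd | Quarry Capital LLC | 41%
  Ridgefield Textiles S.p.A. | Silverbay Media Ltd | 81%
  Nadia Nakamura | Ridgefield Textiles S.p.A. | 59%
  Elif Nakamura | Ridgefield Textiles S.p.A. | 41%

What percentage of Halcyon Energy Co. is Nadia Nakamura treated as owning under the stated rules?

By spousal attribution (R1), Nadia Nakamura is treated as also owning Elif Nakamura's interest in Ridgefield Textiles S.p.A, giving 59% + 41% = 100%.
Chain via Ridgefield Textiles S.p.A. → Silverbay Media Ltd → Quarry Capital LLC (R2): 100% × 81% × 41% × 27% = 8.9667% of Halcyon Energy Co.
Chain via Oakhollow Manufacturing Inc. → Orion Ventures LLC → Pinebrook Group plc (R2): 40% × 34% × 94% × 16% = 2.04544% of Halcyon Energy Co.
Aggregating (R3): 8.9667% + 2.04544% = 11.01214%.

11.01214%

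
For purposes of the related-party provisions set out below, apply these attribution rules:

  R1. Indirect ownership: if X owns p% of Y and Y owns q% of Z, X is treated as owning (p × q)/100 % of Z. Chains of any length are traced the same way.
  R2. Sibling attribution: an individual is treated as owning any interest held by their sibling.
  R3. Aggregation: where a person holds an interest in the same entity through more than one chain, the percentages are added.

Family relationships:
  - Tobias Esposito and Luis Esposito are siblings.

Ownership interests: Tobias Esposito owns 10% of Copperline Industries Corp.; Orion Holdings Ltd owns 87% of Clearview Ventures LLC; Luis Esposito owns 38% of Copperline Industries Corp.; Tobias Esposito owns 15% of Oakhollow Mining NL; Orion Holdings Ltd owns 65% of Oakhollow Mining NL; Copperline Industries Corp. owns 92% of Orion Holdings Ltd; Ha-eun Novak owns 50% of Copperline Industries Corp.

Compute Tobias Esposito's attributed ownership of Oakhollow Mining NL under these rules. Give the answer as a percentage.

By sibling attribution (R2), Tobias Esposito is treated as also owning Luis Esposito's interest in Copperline Industries Corp, giving 10% + 38% = 48%.
Chain via Copperline Industries Corp. → Orion Holdings Ltd (R1): 48% × 92% × 65% = 28.704% of Oakhollow Mining NL.
Direct interest in Oakhollow Mining NL: 15%.
Aggregating (R3): 28.704% + 15% = 43.704%.

43.704%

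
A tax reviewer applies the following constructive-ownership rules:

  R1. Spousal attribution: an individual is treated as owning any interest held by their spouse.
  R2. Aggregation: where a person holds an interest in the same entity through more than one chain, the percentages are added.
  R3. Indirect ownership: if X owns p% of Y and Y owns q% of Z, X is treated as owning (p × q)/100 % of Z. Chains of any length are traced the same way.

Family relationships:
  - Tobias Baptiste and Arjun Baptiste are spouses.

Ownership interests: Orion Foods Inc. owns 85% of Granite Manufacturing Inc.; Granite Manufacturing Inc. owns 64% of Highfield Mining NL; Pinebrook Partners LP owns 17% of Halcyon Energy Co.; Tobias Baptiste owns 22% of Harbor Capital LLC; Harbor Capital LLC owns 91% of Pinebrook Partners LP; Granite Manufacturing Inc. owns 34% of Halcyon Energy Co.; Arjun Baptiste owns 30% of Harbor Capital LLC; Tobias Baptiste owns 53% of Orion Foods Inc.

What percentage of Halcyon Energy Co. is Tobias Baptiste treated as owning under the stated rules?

23.3614%

By spousal attribution (R1), Tobias Baptiste is treated as also owning Arjun Baptiste's interest in Harbor Capital LLC, giving 22% + 30% = 52%.
Chain via Harbor Capital LLC → Pinebrook Partners LP (R3): 52% × 91% × 17% = 8.0444% of Halcyon Energy Co.
Chain via Orion Foods Inc. → Granite Manufacturing Inc. (R3): 53% × 85% × 34% = 15.317% of Halcyon Energy Co.
Aggregating (R2): 8.0444% + 15.317% = 23.3614%.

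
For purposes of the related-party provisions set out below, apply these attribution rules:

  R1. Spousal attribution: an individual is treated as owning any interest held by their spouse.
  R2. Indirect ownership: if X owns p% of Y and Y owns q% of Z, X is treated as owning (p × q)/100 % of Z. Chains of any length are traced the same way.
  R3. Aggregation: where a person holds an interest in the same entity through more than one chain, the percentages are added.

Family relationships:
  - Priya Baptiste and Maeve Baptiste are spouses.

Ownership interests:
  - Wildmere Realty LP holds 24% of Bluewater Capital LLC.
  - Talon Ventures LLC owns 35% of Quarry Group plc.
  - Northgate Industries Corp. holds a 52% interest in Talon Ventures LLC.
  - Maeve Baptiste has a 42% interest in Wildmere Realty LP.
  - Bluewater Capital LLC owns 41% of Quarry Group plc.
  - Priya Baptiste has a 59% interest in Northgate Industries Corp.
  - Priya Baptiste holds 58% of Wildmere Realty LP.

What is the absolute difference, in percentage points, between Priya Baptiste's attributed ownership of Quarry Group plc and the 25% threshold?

By spousal attribution (R1), Priya Baptiste is treated as also owning Maeve Baptiste's interest in Wildmere Realty LP, giving 58% + 42% = 100%.
Chain via Wildmere Realty LP → Bluewater Capital LLC (R2): 100% × 24% × 41% = 9.84% of Quarry Group plc.
Chain via Northgate Industries Corp. → Talon Ventures LLC (R2): 59% × 52% × 35% = 10.738% of Quarry Group plc.
Aggregating (R3): 9.84% + 10.738% = 20.578%.
20.578% falls short of the 25% threshold by 4.422 percentage points.

4.422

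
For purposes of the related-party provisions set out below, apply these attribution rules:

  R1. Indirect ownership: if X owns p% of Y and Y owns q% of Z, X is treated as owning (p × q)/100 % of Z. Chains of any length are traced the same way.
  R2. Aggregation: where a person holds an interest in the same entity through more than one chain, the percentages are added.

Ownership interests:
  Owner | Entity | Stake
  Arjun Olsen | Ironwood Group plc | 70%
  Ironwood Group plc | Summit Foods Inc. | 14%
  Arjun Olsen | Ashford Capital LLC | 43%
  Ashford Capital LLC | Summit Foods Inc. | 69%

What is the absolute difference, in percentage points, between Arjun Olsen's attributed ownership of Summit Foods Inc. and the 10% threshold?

Chain via Ironwood Group plc (R1): 70% × 14% = 9.8% of Summit Foods Inc.
Chain via Ashford Capital LLC (R1): 43% × 69% = 29.67% of Summit Foods Inc.
Aggregating (R2): 9.8% + 29.67% = 39.47%.
39.47% exceeds the 10% threshold by 29.47 percentage points.

29.47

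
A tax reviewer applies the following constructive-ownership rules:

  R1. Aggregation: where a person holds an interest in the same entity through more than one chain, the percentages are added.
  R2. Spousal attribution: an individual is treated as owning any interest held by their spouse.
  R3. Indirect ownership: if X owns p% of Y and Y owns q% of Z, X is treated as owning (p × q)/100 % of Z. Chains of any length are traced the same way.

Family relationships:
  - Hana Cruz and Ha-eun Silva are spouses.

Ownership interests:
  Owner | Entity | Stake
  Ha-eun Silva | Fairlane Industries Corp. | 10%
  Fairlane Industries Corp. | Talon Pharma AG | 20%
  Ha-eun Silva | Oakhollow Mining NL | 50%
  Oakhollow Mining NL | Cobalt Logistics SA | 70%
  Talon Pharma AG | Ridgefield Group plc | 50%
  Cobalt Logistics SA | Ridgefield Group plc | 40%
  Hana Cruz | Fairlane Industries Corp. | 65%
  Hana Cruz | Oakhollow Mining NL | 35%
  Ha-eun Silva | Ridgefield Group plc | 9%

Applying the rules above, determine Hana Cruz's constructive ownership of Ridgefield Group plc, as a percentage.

40.3%

By spousal attribution (R2), Hana Cruz is treated as also owning Ha-eun Silva's interest in Fairlane Industries Corp, giving 65% + 10% = 75%.
By spousal attribution (R2), Hana Cruz is treated as also owning Ha-eun Silva's interest in Oakhollow Mining NL, giving 35% + 50% = 85%.
By spousal attribution (R2), Hana Cruz is treated as owning Ha-eun Silva's 9% interest in Ridgefield Group plc.
Chain via Fairlane Industries Corp. → Talon Pharma AG (R3): 75% × 20% × 50% = 7.5% of Ridgefield Group plc.
Chain via Oakhollow Mining NL → Cobalt Logistics SA (R3): 85% × 70% × 40% = 23.8% of Ridgefield Group plc.
Direct interest in Ridgefield Group plc: 9%.
Aggregating (R1): 7.5% + 23.8% + 9% = 40.3%.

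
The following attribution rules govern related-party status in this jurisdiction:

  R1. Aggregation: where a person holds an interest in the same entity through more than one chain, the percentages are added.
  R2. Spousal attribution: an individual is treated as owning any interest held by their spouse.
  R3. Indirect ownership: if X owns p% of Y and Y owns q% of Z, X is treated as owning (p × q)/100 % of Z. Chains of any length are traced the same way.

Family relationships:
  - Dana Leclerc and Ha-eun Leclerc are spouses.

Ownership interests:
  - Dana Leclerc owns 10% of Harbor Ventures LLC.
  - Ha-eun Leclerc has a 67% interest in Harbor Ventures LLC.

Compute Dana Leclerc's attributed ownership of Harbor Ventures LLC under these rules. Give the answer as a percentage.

By spousal attribution (R2), Dana Leclerc is treated as also owning Ha-eun Leclerc's interest in Harbor Ventures LLC, giving 10% + 67% = 77%.
Direct interest in Harbor Ventures LLC: 77%.

77%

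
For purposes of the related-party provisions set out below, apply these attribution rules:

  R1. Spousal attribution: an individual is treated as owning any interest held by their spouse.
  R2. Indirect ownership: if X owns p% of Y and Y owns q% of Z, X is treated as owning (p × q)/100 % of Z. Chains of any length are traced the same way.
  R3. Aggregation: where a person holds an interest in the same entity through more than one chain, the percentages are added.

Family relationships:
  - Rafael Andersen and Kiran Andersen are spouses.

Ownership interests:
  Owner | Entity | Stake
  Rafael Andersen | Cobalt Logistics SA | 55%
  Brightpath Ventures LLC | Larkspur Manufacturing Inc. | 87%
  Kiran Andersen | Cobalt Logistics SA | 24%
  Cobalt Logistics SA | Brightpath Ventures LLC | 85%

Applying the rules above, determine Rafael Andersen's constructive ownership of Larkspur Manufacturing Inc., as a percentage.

58.4205%

By spousal attribution (R1), Rafael Andersen is treated as also owning Kiran Andersen's interest in Cobalt Logistics SA, giving 55% + 24% = 79%.
Chain via Cobalt Logistics SA → Brightpath Ventures LLC (R2): 79% × 85% × 87% = 58.4205% of Larkspur Manufacturing Inc.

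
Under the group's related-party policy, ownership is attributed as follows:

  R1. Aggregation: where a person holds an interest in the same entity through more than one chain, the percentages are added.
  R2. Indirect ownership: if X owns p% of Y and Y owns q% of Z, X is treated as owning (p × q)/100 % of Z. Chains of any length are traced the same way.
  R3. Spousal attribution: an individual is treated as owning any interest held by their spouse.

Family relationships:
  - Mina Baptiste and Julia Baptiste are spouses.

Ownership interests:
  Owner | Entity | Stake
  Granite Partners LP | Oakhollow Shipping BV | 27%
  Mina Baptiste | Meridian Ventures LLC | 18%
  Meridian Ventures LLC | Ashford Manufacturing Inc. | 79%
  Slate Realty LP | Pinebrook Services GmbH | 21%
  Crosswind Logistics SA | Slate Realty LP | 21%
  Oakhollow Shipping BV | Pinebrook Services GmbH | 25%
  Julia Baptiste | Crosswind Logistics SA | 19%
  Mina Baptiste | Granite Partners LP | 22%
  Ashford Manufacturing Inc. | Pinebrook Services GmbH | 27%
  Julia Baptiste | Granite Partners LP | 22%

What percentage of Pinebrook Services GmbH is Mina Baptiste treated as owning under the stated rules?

7.6473%

By spousal attribution (R3), Mina Baptiste is treated as also owning Julia Baptiste's interest in Granite Partners LP, giving 22% + 22% = 44%.
By spousal attribution (R3), Mina Baptiste is treated as owning Julia Baptiste's 19% interest in Crosswind Logistics SA.
Chain via Meridian Ventures LLC → Ashford Manufacturing Inc. (R2): 18% × 79% × 27% = 3.8394% of Pinebrook Services GmbH.
Chain via Granite Partners LP → Oakhollow Shipping BV (R2): 44% × 27% × 25% = 2.97% of Pinebrook Services GmbH.
Chain via Crosswind Logistics SA → Slate Realty LP (R2): 19% × 21% × 21% = 0.8379% of Pinebrook Services GmbH.
Aggregating (R1): 3.8394% + 2.97% + 0.8379% = 7.6473%.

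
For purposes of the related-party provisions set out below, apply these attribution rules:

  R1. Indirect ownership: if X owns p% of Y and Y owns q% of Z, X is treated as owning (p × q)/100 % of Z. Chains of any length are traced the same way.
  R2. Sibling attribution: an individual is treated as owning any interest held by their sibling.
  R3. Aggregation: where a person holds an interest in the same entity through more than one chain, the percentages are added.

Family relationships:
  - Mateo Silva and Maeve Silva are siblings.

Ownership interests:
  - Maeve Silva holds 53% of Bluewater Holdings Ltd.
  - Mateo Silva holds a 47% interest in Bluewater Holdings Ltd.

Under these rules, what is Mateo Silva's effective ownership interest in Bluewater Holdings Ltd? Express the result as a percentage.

By sibling attribution (R2), Mateo Silva is treated as also owning Maeve Silva's interest in Bluewater Holdings Ltd, giving 47% + 53% = 100%.
Direct interest in Bluewater Holdings Ltd: 100%.

100%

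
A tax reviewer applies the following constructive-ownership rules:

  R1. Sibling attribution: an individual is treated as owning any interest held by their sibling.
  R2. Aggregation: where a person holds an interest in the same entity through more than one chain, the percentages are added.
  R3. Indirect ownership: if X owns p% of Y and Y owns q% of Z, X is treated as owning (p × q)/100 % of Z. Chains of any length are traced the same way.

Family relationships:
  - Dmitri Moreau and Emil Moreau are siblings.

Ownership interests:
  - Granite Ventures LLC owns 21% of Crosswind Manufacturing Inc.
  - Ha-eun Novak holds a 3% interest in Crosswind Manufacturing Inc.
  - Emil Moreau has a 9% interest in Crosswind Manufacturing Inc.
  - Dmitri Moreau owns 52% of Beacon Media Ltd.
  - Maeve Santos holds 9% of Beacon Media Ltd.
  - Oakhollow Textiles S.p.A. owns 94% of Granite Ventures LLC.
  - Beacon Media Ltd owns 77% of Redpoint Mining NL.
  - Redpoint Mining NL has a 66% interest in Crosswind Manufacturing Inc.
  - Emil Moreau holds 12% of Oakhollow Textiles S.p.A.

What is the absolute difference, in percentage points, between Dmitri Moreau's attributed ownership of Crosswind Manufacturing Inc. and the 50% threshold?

By sibling attribution (R1), Dmitri Moreau is treated as owning Emil Moreau's 12% interest in Oakhollow Textiles S.p.A.
By sibling attribution (R1), Dmitri Moreau is treated as owning Emil Moreau's 9% interest in Crosswind Manufacturing Inc.
Chain via Beacon Media Ltd → Redpoint Mining NL (R3): 52% × 77% × 66% = 26.4264% of Crosswind Manufacturing Inc.
Chain via Oakhollow Textiles S.p.A. → Granite Ventures LLC (R3): 12% × 94% × 21% = 2.3688% of Crosswind Manufacturing Inc.
Direct interest in Crosswind Manufacturing Inc: 9%.
Aggregating (R2): 26.4264% + 2.3688% + 9% = 37.7952%.
37.7952% falls short of the 50% threshold by 12.2048 percentage points.

12.2048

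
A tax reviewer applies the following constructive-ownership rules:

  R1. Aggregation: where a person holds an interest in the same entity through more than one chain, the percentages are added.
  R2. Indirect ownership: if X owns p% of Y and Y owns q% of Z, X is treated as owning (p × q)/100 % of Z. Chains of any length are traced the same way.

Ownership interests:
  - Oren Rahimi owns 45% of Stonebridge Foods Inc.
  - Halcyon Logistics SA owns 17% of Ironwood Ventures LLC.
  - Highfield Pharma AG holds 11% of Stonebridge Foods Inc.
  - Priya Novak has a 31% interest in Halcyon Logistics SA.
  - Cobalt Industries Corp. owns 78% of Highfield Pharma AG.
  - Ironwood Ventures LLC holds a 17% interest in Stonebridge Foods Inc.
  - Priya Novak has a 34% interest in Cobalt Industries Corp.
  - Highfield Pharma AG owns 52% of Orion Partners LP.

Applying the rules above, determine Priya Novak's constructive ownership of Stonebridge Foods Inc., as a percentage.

3.8131%

Chain via Halcyon Logistics SA → Ironwood Ventures LLC (R2): 31% × 17% × 17% = 0.8959% of Stonebridge Foods Inc.
Chain via Cobalt Industries Corp. → Highfield Pharma AG (R2): 34% × 78% × 11% = 2.9172% of Stonebridge Foods Inc.
Aggregating (R1): 0.8959% + 2.9172% = 3.8131%.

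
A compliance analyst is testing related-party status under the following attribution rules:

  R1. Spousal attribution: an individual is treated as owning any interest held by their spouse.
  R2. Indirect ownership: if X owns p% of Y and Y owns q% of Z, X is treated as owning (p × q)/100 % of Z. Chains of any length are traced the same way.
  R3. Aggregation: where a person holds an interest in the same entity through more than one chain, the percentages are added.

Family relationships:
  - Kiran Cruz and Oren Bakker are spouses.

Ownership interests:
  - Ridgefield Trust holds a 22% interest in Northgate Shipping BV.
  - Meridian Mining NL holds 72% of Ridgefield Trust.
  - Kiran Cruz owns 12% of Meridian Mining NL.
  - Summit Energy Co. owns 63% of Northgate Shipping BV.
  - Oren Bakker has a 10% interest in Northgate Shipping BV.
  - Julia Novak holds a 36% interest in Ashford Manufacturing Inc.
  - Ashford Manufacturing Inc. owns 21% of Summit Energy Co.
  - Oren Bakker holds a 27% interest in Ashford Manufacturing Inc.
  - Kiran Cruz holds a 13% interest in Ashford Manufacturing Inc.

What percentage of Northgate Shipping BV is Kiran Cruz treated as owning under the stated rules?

17.1928%

By spousal attribution (R1), Kiran Cruz is treated as also owning Oren Bakker's interest in Ashford Manufacturing Inc, giving 13% + 27% = 40%.
By spousal attribution (R1), Kiran Cruz is treated as owning Oren Bakker's 10% interest in Northgate Shipping BV.
Chain via Meridian Mining NL → Ridgefield Trust (R2): 12% × 72% × 22% = 1.9008% of Northgate Shipping BV.
Chain via Ashford Manufacturing Inc. → Summit Energy Co. (R2): 40% × 21% × 63% = 5.292% of Northgate Shipping BV.
Direct interest in Northgate Shipping BV: 10%.
Aggregating (R3): 1.9008% + 5.292% + 10% = 17.1928%.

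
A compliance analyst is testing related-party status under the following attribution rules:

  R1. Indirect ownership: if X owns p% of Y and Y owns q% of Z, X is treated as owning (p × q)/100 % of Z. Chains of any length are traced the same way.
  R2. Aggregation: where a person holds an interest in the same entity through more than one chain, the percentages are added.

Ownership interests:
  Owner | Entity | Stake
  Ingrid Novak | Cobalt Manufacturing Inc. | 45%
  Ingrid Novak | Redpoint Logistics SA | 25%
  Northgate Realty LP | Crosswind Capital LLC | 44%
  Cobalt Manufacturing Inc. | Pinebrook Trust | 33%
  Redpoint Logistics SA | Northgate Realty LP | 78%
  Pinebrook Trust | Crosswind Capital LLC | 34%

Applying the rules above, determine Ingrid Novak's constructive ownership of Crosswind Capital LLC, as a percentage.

Chain via Redpoint Logistics SA → Northgate Realty LP (R1): 25% × 78% × 44% = 8.58% of Crosswind Capital LLC.
Chain via Cobalt Manufacturing Inc. → Pinebrook Trust (R1): 45% × 33% × 34% = 5.049% of Crosswind Capital LLC.
Aggregating (R2): 8.58% + 5.049% = 13.629%.

13.629%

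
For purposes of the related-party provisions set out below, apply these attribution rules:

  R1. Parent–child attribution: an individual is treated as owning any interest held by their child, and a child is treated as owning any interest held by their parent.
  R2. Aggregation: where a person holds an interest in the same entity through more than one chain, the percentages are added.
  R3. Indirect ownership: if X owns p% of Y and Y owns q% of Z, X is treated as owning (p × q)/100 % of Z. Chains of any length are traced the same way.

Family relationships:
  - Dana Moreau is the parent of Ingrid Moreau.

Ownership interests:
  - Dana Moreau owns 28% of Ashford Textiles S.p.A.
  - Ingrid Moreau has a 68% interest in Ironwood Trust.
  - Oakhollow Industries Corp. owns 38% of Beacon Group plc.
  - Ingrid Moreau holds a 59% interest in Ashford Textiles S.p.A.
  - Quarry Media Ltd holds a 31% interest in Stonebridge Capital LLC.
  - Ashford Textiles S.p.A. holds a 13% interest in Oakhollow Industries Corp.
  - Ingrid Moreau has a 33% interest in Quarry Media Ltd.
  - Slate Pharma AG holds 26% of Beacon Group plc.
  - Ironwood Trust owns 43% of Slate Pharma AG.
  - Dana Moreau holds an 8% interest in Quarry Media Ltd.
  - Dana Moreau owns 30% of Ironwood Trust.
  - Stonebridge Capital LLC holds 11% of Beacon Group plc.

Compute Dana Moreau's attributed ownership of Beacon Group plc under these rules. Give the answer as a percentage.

By parent–child attribution (R1), Dana Moreau is treated as also owning Ingrid Moreau's interest in Ironwood Trust, giving 30% + 68% = 98%.
By parent–child attribution (R1), Dana Moreau is treated as also owning Ingrid Moreau's interest in Ashford Textiles S.p.A, giving 28% + 59% = 87%.
By parent–child attribution (R1), Dana Moreau is treated as also owning Ingrid Moreau's interest in Quarry Media Ltd, giving 8% + 33% = 41%.
Chain via Ironwood Trust → Slate Pharma AG (R3): 98% × 43% × 26% = 10.9564% of Beacon Group plc.
Chain via Ashford Textiles S.p.A. → Oakhollow Industries Corp. (R3): 87% × 13% × 38% = 4.2978% of Beacon Group plc.
Chain via Quarry Media Ltd → Stonebridge Capital LLC (R3): 41% × 31% × 11% = 1.3981% of Beacon Group plc.
Aggregating (R2): 10.9564% + 4.2978% + 1.3981% = 16.6523%.

16.6523%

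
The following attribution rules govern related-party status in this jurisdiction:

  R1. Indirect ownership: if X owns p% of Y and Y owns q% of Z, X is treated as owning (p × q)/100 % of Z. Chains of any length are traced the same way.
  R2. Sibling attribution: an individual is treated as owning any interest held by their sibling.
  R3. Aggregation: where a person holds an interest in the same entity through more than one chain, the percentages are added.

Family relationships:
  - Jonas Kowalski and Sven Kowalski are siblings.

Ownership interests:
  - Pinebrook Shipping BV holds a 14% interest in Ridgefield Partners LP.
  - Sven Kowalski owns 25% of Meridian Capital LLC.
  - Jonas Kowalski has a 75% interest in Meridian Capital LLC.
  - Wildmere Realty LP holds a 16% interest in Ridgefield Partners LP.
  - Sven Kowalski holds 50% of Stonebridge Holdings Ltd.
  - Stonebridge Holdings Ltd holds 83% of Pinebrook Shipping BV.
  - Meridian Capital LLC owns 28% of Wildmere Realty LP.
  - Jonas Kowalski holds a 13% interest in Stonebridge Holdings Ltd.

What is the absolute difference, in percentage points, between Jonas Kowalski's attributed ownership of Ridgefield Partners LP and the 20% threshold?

By sibling attribution (R2), Jonas Kowalski is treated as also owning Sven Kowalski's interest in Meridian Capital LLC, giving 75% + 25% = 100%.
By sibling attribution (R2), Jonas Kowalski is treated as also owning Sven Kowalski's interest in Stonebridge Holdings Ltd, giving 13% + 50% = 63%.
Chain via Meridian Capital LLC → Wildmere Realty LP (R1): 100% × 28% × 16% = 4.48% of Ridgefield Partners LP.
Chain via Stonebridge Holdings Ltd → Pinebrook Shipping BV (R1): 63% × 83% × 14% = 7.3206% of Ridgefield Partners LP.
Aggregating (R3): 4.48% + 7.3206% = 11.8006%.
11.8006% falls short of the 20% threshold by 8.1994 percentage points.

8.1994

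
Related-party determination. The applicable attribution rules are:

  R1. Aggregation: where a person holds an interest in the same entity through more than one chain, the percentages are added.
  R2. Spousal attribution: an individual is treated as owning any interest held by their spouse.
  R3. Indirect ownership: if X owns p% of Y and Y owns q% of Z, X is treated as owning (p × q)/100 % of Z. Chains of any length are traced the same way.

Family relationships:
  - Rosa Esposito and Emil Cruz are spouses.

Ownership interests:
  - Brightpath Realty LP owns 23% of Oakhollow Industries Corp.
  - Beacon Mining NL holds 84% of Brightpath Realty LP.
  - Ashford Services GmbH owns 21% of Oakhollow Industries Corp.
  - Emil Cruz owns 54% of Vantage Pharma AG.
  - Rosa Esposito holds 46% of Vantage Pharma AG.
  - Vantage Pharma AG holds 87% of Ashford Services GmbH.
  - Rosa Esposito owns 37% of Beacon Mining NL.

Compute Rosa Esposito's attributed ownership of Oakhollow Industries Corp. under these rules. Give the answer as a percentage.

25.4184%

By spousal attribution (R2), Rosa Esposito is treated as also owning Emil Cruz's interest in Vantage Pharma AG, giving 46% + 54% = 100%.
Chain via Beacon Mining NL → Brightpath Realty LP (R3): 37% × 84% × 23% = 7.1484% of Oakhollow Industries Corp.
Chain via Vantage Pharma AG → Ashford Services GmbH (R3): 100% × 87% × 21% = 18.27% of Oakhollow Industries Corp.
Aggregating (R1): 7.1484% + 18.27% = 25.4184%.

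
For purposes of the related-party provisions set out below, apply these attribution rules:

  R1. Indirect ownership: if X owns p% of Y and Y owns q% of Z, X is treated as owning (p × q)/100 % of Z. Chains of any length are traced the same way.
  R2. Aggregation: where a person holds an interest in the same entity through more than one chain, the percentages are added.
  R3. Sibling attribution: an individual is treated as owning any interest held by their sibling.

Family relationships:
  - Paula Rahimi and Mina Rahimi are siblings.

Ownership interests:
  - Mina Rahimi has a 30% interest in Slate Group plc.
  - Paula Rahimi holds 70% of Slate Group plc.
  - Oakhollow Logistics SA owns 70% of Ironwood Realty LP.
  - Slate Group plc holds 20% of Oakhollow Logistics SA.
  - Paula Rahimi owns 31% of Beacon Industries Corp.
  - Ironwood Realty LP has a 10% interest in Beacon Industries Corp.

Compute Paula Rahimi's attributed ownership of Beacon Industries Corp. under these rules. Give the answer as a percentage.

By sibling attribution (R3), Paula Rahimi is treated as also owning Mina Rahimi's interest in Slate Group plc, giving 70% + 30% = 100%.
Chain via Slate Group plc → Oakhollow Logistics SA → Ironwood Realty LP (R1): 100% × 20% × 70% × 10% = 1.4% of Beacon Industries Corp.
Direct interest in Beacon Industries Corp: 31%.
Aggregating (R2): 1.4% + 31% = 32.4%.

32.4%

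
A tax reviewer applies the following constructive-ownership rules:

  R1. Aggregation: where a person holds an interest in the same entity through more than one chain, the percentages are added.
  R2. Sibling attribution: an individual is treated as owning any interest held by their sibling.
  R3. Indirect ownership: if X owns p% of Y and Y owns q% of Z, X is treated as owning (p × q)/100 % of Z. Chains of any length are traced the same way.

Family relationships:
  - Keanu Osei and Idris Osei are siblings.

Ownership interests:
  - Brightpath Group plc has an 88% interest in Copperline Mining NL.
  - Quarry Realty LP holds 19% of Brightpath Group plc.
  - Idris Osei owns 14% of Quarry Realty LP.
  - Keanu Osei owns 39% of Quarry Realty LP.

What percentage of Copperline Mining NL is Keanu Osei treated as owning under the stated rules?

By sibling attribution (R2), Keanu Osei is treated as also owning Idris Osei's interest in Quarry Realty LP, giving 39% + 14% = 53%.
Chain via Quarry Realty LP → Brightpath Group plc (R3): 53% × 19% × 88% = 8.8616% of Copperline Mining NL.

8.8616%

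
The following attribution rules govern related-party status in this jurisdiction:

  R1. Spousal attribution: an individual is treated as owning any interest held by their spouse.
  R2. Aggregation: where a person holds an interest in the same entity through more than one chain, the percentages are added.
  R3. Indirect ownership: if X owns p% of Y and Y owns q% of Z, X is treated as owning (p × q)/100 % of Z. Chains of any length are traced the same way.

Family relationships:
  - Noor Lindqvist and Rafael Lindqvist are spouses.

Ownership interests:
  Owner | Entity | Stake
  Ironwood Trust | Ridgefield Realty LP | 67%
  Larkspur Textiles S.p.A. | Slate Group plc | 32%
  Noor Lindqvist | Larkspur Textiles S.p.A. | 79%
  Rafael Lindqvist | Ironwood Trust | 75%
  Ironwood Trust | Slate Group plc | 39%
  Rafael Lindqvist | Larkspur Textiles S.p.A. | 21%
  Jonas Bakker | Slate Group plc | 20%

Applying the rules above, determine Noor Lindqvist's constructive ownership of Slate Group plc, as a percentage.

61.25%

By spousal attribution (R1), Noor Lindqvist is treated as also owning Rafael Lindqvist's interest in Larkspur Textiles S.p.A, giving 79% + 21% = 100%.
By spousal attribution (R1), Noor Lindqvist is treated as owning Rafael Lindqvist's 75% interest in Ironwood Trust.
Chain via Larkspur Textiles S.p.A. (R3): 100% × 32% = 32% of Slate Group plc.
Chain via Ironwood Trust (R3): 75% × 39% = 29.25% of Slate Group plc.
Aggregating (R2): 32% + 29.25% = 61.25%.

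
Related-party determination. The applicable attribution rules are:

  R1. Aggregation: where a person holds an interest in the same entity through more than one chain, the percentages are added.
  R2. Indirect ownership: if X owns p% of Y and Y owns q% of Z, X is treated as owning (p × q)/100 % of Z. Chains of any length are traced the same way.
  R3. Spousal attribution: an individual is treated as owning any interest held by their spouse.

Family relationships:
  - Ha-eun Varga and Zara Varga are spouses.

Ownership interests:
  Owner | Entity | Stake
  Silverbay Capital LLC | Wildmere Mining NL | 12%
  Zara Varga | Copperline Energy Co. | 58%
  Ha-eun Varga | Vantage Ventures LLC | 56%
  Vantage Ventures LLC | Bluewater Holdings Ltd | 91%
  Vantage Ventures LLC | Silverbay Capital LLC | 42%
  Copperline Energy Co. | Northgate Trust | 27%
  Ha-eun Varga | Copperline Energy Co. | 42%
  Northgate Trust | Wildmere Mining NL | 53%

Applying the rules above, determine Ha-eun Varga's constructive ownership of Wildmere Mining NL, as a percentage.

17.1324%

By spousal attribution (R3), Ha-eun Varga is treated as also owning Zara Varga's interest in Copperline Energy Co, giving 42% + 58% = 100%.
Chain via Vantage Ventures LLC → Silverbay Capital LLC (R2): 56% × 42% × 12% = 2.8224% of Wildmere Mining NL.
Chain via Copperline Energy Co. → Northgate Trust (R2): 100% × 27% × 53% = 14.31% of Wildmere Mining NL.
Aggregating (R1): 2.8224% + 14.31% = 17.1324%.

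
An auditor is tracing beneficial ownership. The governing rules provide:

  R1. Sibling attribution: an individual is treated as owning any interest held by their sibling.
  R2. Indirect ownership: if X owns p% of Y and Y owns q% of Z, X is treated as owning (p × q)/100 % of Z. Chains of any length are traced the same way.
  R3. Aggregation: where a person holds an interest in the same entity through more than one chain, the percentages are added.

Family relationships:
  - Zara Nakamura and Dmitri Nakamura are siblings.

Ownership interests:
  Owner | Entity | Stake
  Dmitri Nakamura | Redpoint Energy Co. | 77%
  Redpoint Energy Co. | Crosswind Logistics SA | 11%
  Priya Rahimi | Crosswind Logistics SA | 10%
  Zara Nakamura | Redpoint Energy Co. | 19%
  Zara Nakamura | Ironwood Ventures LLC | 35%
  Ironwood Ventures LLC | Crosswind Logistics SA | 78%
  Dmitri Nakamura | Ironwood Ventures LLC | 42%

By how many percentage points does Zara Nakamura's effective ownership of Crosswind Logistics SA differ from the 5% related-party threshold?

65.62

By sibling attribution (R1), Zara Nakamura is treated as also owning Dmitri Nakamura's interest in Ironwood Ventures LLC, giving 35% + 42% = 77%.
By sibling attribution (R1), Zara Nakamura is treated as also owning Dmitri Nakamura's interest in Redpoint Energy Co, giving 19% + 77% = 96%.
Chain via Ironwood Ventures LLC (R2): 77% × 78% = 60.06% of Crosswind Logistics SA.
Chain via Redpoint Energy Co. (R2): 96% × 11% = 10.56% of Crosswind Logistics SA.
Aggregating (R3): 60.06% + 10.56% = 70.62%.
70.62% exceeds the 5% threshold by 65.62 percentage points.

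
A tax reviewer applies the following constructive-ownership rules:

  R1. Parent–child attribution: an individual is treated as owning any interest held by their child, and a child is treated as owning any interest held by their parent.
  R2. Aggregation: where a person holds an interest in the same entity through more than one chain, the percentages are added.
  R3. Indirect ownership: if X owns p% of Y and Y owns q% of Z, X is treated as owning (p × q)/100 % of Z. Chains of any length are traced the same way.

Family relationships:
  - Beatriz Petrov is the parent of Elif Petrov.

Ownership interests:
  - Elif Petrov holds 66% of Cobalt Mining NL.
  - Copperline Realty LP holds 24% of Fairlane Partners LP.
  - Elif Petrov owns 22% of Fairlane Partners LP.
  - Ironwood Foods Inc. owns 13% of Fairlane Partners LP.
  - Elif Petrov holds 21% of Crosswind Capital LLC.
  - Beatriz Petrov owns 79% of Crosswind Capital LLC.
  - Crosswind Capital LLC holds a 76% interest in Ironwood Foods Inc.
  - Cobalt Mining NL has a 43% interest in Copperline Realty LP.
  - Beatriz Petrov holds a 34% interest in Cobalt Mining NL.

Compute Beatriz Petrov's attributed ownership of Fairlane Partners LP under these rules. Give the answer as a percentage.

By parent–child attribution (R1), Beatriz Petrov is treated as also owning Elif Petrov's interest in Cobalt Mining NL, giving 34% + 66% = 100%.
By parent–child attribution (R1), Beatriz Petrov is treated as also owning Elif Petrov's interest in Crosswind Capital LLC, giving 79% + 21% = 100%.
By parent–child attribution (R1), Beatriz Petrov is treated as owning Elif Petrov's 22% interest in Fairlane Partners LP.
Chain via Cobalt Mining NL → Copperline Realty LP (R3): 100% × 43% × 24% = 10.32% of Fairlane Partners LP.
Chain via Crosswind Capital LLC → Ironwood Foods Inc. (R3): 100% × 76% × 13% = 9.88% of Fairlane Partners LP.
Direct interest in Fairlane Partners LP: 22%.
Aggregating (R2): 10.32% + 9.88% + 22% = 42.2%.

42.2%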